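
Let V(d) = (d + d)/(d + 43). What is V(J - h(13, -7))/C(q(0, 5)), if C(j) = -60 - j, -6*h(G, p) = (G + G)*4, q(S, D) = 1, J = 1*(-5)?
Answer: -37/5063 ≈ -0.0073079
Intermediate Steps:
J = -5
h(G, p) = -4*G/3 (h(G, p) = -(G + G)*4/6 = -2*G*4/6 = -4*G/3)
V(d) = 2*d/(43 + d) (V(d) = (2*d)/(43 + d) = 2*d/(43 + d))
V(J - h(13, -7))/C(q(0, 5)) = (2*(-5 - (-4)*13/3)/(43 + (-5 - (-4)*13/3)))/(-60 - 1*1) = (2*(-5 - 1*(-52/3))/(43 + (-5 - 1*(-52/3))))/(-60 - 1) = (2*(-5 + 52/3)/(43 + (-5 + 52/3)))/(-61) = (2*(37/3)/(43 + 37/3))*(-1/61) = (2*(37/3)/(166/3))*(-1/61) = (2*(37/3)*(3/166))*(-1/61) = (37/83)*(-1/61) = -37/5063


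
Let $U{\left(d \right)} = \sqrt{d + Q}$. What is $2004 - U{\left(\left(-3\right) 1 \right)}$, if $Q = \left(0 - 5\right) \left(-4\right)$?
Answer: $2004 - \sqrt{17} \approx 1999.9$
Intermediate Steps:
$Q = 20$ ($Q = \left(-5\right) \left(-4\right) = 20$)
$U{\left(d \right)} = \sqrt{20 + d}$ ($U{\left(d \right)} = \sqrt{d + 20} = \sqrt{20 + d}$)
$2004 - U{\left(\left(-3\right) 1 \right)} = 2004 - \sqrt{20 - 3} = 2004 - \sqrt{17}$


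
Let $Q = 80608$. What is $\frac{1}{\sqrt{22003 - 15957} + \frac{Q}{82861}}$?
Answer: $- \frac{3339629744}{20752503880551} + \frac{6865945321 \sqrt{6046}}{41505007761102} \approx 0.012702$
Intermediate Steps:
$\frac{1}{\sqrt{22003 - 15957} + \frac{Q}{82861}} = \frac{1}{\sqrt{22003 - 15957} + \frac{80608}{82861}} = \frac{1}{\sqrt{6046} + 80608 \cdot \frac{1}{82861}} = \frac{1}{\sqrt{6046} + \frac{80608}{82861}} = \frac{1}{\frac{80608}{82861} + \sqrt{6046}}$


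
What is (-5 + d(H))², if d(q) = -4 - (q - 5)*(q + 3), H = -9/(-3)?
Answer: 9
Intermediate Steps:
H = 3 (H = -9*(-⅓) = 3)
d(q) = -4 - (-5 + q)*(3 + q)
(-5 + d(H))² = (-5 + (11 - 1*3² + 2*3))² = (-5 + (11 - 1*9 + 6))² = (-5 + (11 - 9 + 6))² = (-5 + 8)² = 3² = 9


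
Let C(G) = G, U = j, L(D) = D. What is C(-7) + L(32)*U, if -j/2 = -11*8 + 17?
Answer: 4537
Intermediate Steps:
j = 142 (j = -2*(-11*8 + 17) = -2*(-88 + 17) = -2*(-71) = 142)
U = 142
C(-7) + L(32)*U = -7 + 32*142 = -7 + 4544 = 4537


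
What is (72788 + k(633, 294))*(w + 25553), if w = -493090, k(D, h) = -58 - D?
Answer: -33708015089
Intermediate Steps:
(72788 + k(633, 294))*(w + 25553) = (72788 + (-58 - 1*633))*(-493090 + 25553) = (72788 + (-58 - 633))*(-467537) = (72788 - 691)*(-467537) = 72097*(-467537) = -33708015089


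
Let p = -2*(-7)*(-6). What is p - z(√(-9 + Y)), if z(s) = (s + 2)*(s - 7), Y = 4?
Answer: -65 + 5*I*√5 ≈ -65.0 + 11.18*I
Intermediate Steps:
z(s) = (-7 + s)*(2 + s) (z(s) = (2 + s)*(-7 + s) = (-7 + s)*(2 + s))
p = -84 (p = 14*(-6) = -84)
p - z(√(-9 + Y)) = -84 - (-14 + (√(-9 + 4))² - 5*√(-9 + 4)) = -84 - (-14 + (√(-5))² - 5*I*√5) = -84 - (-14 + (I*√5)² - 5*I*√5) = -84 - (-14 - 5 - 5*I*√5) = -84 - (-19 - 5*I*√5) = -84 + (19 + 5*I*√5) = -65 + 5*I*√5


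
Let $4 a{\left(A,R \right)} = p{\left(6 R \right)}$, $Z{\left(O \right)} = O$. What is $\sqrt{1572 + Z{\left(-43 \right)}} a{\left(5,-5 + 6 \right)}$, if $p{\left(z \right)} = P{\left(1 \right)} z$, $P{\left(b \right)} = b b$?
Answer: $\frac{3 \sqrt{1529}}{2} \approx 58.654$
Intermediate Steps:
$P{\left(b \right)} = b^{2}$
$p{\left(z \right)} = z$ ($p{\left(z \right)} = 1^{2} z = 1 z = z$)
$a{\left(A,R \right)} = \frac{3 R}{2}$ ($a{\left(A,R \right)} = \frac{6 R}{4} = \frac{3 R}{2}$)
$\sqrt{1572 + Z{\left(-43 \right)}} a{\left(5,-5 + 6 \right)} = \sqrt{1572 - 43} \frac{3 \left(-5 + 6\right)}{2} = \sqrt{1529} \cdot \frac{3}{2} \cdot 1 = \sqrt{1529} \cdot \frac{3}{2} = \frac{3 \sqrt{1529}}{2}$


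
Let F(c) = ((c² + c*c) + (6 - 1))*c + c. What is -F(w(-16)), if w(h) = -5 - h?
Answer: -2728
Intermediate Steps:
F(c) = c + c*(5 + 2*c²) (F(c) = ((c² + c²) + 5)*c + c = (2*c² + 5)*c + c = (5 + 2*c²)*c + c = c*(5 + 2*c²) + c = c + c*(5 + 2*c²))
-F(w(-16)) = -2*(-5 - 1*(-16))*(3 + (-5 - 1*(-16))²) = -2*(-5 + 16)*(3 + (-5 + 16)²) = -2*11*(3 + 11²) = -2*11*(3 + 121) = -2*11*124 = -1*2728 = -2728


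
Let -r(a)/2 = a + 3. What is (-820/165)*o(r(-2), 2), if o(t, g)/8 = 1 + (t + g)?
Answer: -1312/33 ≈ -39.758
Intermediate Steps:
r(a) = -6 - 2*a (r(a) = -2*(a + 3) = -2*(3 + a) = -6 - 2*a)
o(t, g) = 8 + 8*g + 8*t (o(t, g) = 8*(1 + (t + g)) = 8*(1 + (g + t)) = 8*(1 + g + t) = 8 + 8*g + 8*t)
(-820/165)*o(r(-2), 2) = (-820/165)*(8 + 8*2 + 8*(-6 - 2*(-2))) = (-820*1/165)*(8 + 16 + 8*(-6 + 4)) = -164*(8 + 16 + 8*(-2))/33 = -164*(8 + 16 - 16)/33 = -164/33*8 = -1312/33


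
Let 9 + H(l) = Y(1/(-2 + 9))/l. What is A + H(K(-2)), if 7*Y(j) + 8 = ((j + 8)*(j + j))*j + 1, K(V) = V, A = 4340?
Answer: 20799749/4802 ≈ 4331.5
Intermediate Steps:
Y(j) = -1 + 2*j²*(8 + j)/7 (Y(j) = -8/7 + (((j + 8)*(j + j))*j + 1)/7 = -8/7 + (((8 + j)*(2*j))*j + 1)/7 = -8/7 + ((2*j*(8 + j))*j + 1)/7 = -8/7 + (2*j²*(8 + j) + 1)/7 = -8/7 + (1 + 2*j²*(8 + j))/7 = -8/7 + (⅐ + 2*j²*(8 + j)/7) = -1 + 2*j²*(8 + j)/7)
H(l) = -9 - 2287/(2401*l) (H(l) = -9 + (-1 + 2*(1/(-2 + 9))³/7 + 16*(1/(-2 + 9))²/7)/l = -9 + (-1 + 2*(1/7)³/7 + 16*(1/7)²/7)/l = -9 + (-1 + 2*(⅐)³/7 + 16*(⅐)²/7)/l = -9 + (-1 + (2/7)*(1/343) + (16/7)*(1/49))/l = -9 + (-1 + 2/2401 + 16/343)/l = -9 - 2287/(2401*l))
A + H(K(-2)) = 4340 + (-9 - 2287/2401/(-2)) = 4340 + (-9 - 2287/2401*(-½)) = 4340 + (-9 + 2287/4802) = 4340 - 40931/4802 = 20799749/4802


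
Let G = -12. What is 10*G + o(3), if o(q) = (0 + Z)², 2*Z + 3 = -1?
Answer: -116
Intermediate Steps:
Z = -2 (Z = -3/2 + (½)*(-1) = -3/2 - ½ = -2)
o(q) = 4 (o(q) = (0 - 2)² = (-2)² = 4)
10*G + o(3) = 10*(-12) + 4 = -120 + 4 = -116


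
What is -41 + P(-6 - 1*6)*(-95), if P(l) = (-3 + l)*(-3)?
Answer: -4316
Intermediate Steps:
P(l) = 9 - 3*l
-41 + P(-6 - 1*6)*(-95) = -41 + (9 - 3*(-6 - 1*6))*(-95) = -41 + (9 - 3*(-6 - 6))*(-95) = -41 + (9 - 3*(-12))*(-95) = -41 + (9 + 36)*(-95) = -41 + 45*(-95) = -41 - 4275 = -4316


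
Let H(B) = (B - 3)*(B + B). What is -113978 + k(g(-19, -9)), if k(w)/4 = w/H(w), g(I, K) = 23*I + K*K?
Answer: -40918104/359 ≈ -1.1398e+5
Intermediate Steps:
g(I, K) = K**2 + 23*I (g(I, K) = 23*I + K**2 = K**2 + 23*I)
H(B) = 2*B*(-3 + B) (H(B) = (-3 + B)*(2*B) = 2*B*(-3 + B))
k(w) = 2/(-3 + w) (k(w) = 4*(w/((2*w*(-3 + w)))) = 4*(w*(1/(2*w*(-3 + w)))) = 4*(1/(2*(-3 + w))) = 2/(-3 + w))
-113978 + k(g(-19, -9)) = -113978 + 2/(-3 + ((-9)**2 + 23*(-19))) = -113978 + 2/(-3 + (81 - 437)) = -113978 + 2/(-3 - 356) = -113978 + 2/(-359) = -113978 + 2*(-1/359) = -113978 - 2/359 = -40918104/359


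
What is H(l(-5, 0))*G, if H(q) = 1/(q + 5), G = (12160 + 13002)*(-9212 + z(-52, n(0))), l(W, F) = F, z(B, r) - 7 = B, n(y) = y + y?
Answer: -232924634/5 ≈ -4.6585e+7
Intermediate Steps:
n(y) = 2*y
z(B, r) = 7 + B
G = -232924634 (G = (12160 + 13002)*(-9212 + (7 - 52)) = 25162*(-9212 - 45) = 25162*(-9257) = -232924634)
H(q) = 1/(5 + q)
H(l(-5, 0))*G = -232924634/(5 + 0) = -232924634/5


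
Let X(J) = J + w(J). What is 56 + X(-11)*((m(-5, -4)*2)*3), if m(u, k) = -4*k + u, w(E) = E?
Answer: -1396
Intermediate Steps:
m(u, k) = u - 4*k
X(J) = 2*J (X(J) = J + J = 2*J)
56 + X(-11)*((m(-5, -4)*2)*3) = 56 + (2*(-11))*(((-5 - 4*(-4))*2)*3) = 56 - 22*(-5 + 16)*2*3 = 56 - 22*11*2*3 = 56 - 484*3 = 56 - 22*66 = 56 - 1452 = -1396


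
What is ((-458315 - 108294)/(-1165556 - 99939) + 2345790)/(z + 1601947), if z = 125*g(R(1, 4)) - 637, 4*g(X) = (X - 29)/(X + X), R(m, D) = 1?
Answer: 5937172165318/4051792288775 ≈ 1.4653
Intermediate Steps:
g(X) = (-29 + X)/(8*X) (g(X) = ((X - 29)/(X + X))/4 = ((-29 + X)/((2*X)))/4 = ((-29 + X)*(1/(2*X)))/4 = ((-29 + X)/(2*X))/4 = (-29 + X)/(8*X))
z = -2149/2 (z = 125*((1/8)*(-29 + 1)/1) - 637 = 125*((1/8)*1*(-28)) - 637 = 125*(-7/2) - 637 = -875/2 - 637 = -2149/2 ≈ -1074.5)
((-458315 - 108294)/(-1165556 - 99939) + 2345790)/(z + 1601947) = ((-458315 - 108294)/(-1165556 - 99939) + 2345790)/(-2149/2 + 1601947) = (-566609/(-1265495) + 2345790)/(3201745/2) = (-566609*(-1/1265495) + 2345790)*(2/3201745) = (566609/1265495 + 2345790)*(2/3201745) = (2968586082659/1265495)*(2/3201745) = 5937172165318/4051792288775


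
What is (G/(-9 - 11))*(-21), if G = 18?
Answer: 189/10 ≈ 18.900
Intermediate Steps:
(G/(-9 - 11))*(-21) = (18/(-9 - 11))*(-21) = (18/(-20))*(-21) = (18*(-1/20))*(-21) = -9/10*(-21) = 189/10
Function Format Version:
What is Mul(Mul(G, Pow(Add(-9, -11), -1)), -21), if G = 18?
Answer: Rational(189, 10) ≈ 18.900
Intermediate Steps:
Mul(Mul(G, Pow(Add(-9, -11), -1)), -21) = Mul(Mul(18, Pow(Add(-9, -11), -1)), -21) = Mul(Mul(18, Pow(-20, -1)), -21) = Mul(Mul(18, Rational(-1, 20)), -21) = Mul(Rational(-9, 10), -21) = Rational(189, 10)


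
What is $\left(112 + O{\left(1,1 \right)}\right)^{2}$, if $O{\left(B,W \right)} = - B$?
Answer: $12321$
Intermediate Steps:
$\left(112 + O{\left(1,1 \right)}\right)^{2} = \left(112 - 1\right)^{2} = 111^{2} = 12321$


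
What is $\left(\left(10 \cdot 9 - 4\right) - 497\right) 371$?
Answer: $-152481$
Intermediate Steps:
$\left(\left(10 \cdot 9 - 4\right) - 497\right) 371 = \left(\left(90 - 4\right) - 497\right) 371 = \left(86 - 497\right) 371 = \left(-411\right) 371 = -152481$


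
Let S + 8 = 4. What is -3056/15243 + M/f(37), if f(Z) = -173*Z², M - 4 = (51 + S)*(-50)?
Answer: -688013794/3610106391 ≈ -0.19058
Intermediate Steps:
S = -4 (S = -8 + 4 = -4)
M = -2346 (M = 4 + (51 - 4)*(-50) = 4 + 47*(-50) = 4 - 2350 = -2346)
-3056/15243 + M/f(37) = -3056/15243 - 2346/((-173*37²)) = -3056*1/15243 - 2346/((-173*1369)) = -3056/15243 - 2346/(-236837) = -3056/15243 - 2346*(-1/236837) = -3056/15243 + 2346/236837 = -688013794/3610106391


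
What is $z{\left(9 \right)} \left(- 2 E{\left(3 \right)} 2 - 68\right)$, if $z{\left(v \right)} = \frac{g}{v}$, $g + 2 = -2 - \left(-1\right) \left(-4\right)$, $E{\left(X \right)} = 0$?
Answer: $\frac{544}{9} \approx 60.444$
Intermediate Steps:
$g = -8$ ($g = -2 - \left(2 - -4\right) = -2 - 6 = -8$)
$z{\left(v \right)} = - \frac{8}{v}$
$z{\left(9 \right)} \left(- 2 E{\left(3 \right)} 2 - 68\right) = - \frac{8}{9} \left(\left(-2\right) 0 \cdot 2 - 68\right) = \left(-8\right) \frac{1}{9} \left(0 \cdot 2 - 68\right) = - \frac{8 \left(0 - 68\right)}{9} = \left(- \frac{8}{9}\right) \left(-68\right) = \frac{544}{9}$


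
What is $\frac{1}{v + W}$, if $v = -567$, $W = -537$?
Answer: $- \frac{1}{1104} \approx -0.0009058$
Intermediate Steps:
$\frac{1}{v + W} = \frac{1}{-567 - 537} = \frac{1}{-1104} = - \frac{1}{1104}$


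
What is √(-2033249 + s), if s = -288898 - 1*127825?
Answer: 2*I*√612493 ≈ 1565.2*I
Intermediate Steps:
s = -416723 (s = -288898 - 127825 = -416723)
√(-2033249 + s) = √(-2033249 - 416723) = √(-2449972) = 2*I*√612493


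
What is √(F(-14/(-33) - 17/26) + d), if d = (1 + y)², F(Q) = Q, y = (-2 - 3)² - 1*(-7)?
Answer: √801513570/858 ≈ 32.997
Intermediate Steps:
y = 32 (y = (-5)² + 7 = 25 + 7 = 32)
d = 1089 (d = (1 + 32)² = 33² = 1089)
√(F(-14/(-33) - 17/26) + d) = √((-14/(-33) - 17/26) + 1089) = √((-14*(-1/33) - 17*1/26) + 1089) = √((14/33 - 17/26) + 1089) = √(-197/858 + 1089) = √(934165/858) = √801513570/858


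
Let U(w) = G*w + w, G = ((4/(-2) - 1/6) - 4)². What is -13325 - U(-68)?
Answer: -96040/9 ≈ -10671.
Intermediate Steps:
G = 1369/36 (G = ((4*(-½) - 1*⅙) - 4)² = ((-2 - ⅙) - 4)² = (-13/6 - 4)² = (-37/6)² = 1369/36 ≈ 38.028)
U(w) = 1405*w/36 (U(w) = 1369*w/36 + w = 1405*w/36)
-13325 - U(-68) = -13325 - 1405*(-68)/36 = -13325 - 1*(-23885/9) = -13325 + 23885/9 = -96040/9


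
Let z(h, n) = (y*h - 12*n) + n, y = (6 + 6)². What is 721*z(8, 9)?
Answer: 759213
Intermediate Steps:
y = 144 (y = 12² = 144)
z(h, n) = -11*n + 144*h (z(h, n) = (144*h - 12*n) + n = (-12*n + 144*h) + n = -11*n + 144*h)
721*z(8, 9) = 721*(-11*9 + 144*8) = 721*(-99 + 1152) = 721*1053 = 759213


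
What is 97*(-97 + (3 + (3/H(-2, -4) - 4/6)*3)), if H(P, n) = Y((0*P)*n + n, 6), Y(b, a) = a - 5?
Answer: -8439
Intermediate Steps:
Y(b, a) = -5 + a
H(P, n) = 1 (H(P, n) = -5 + 6 = 1)
97*(-97 + (3 + (3/H(-2, -4) - 4/6)*3)) = 97*(-97 + (3 + (3/1 - 4/6)*3)) = 97*(-97 + (3 + (3*1 - 4*1/6)*3)) = 97*(-97 + (3 + (3 - 2/3)*3)) = 97*(-97 + (3 + (7/3)*3)) = 97*(-97 + (3 + 7)) = 97*(-97 + 10) = 97*(-87) = -8439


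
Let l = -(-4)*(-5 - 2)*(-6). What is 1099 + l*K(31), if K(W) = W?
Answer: 6307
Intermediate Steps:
l = 168 (l = -(-4)*(-7)*(-6) = -2*14*(-6) = -28*(-6) = 168)
1099 + l*K(31) = 1099 + 168*31 = 1099 + 5208 = 6307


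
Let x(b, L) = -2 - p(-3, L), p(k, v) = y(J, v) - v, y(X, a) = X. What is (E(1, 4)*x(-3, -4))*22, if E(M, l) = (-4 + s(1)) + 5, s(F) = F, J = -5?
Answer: -44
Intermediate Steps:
E(M, l) = 2 (E(M, l) = (-4 + 1) + 5 = -3 + 5 = 2)
p(k, v) = -5 - v
x(b, L) = 3 + L (x(b, L) = -2 - (-5 - L) = -2 + (5 + L) = 3 + L)
(E(1, 4)*x(-3, -4))*22 = (2*(3 - 4))*22 = (2*(-1))*22 = -2*22 = -44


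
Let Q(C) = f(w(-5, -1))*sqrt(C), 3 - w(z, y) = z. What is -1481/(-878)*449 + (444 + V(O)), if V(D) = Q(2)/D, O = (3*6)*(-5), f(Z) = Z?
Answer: 1054801/878 - 4*sqrt(2)/45 ≈ 1201.2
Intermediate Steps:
w(z, y) = 3 - z
Q(C) = 8*sqrt(C) (Q(C) = (3 - 1*(-5))*sqrt(C) = (3 + 5)*sqrt(C) = 8*sqrt(C))
O = -90 (O = 18*(-5) = -90)
V(D) = 8*sqrt(2)/D (V(D) = (8*sqrt(2))/D = 8*sqrt(2)/D)
-1481/(-878)*449 + (444 + V(O)) = -1481/(-878)*449 + (444 + 8*sqrt(2)/(-90)) = -1481*(-1/878)*449 + (444 + 8*sqrt(2)*(-1/90)) = (1481/878)*449 + (444 - 4*sqrt(2)/45) = 664969/878 + (444 - 4*sqrt(2)/45) = 1054801/878 - 4*sqrt(2)/45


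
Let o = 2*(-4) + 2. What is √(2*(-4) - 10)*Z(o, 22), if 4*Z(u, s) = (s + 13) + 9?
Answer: 33*I*√2 ≈ 46.669*I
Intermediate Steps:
o = -6 (o = -8 + 2 = -6)
Z(u, s) = 11/2 + s/4 (Z(u, s) = ((s + 13) + 9)/4 = ((13 + s) + 9)/4 = (22 + s)/4 = 11/2 + s/4)
√(2*(-4) - 10)*Z(o, 22) = √(2*(-4) - 10)*(11/2 + (¼)*22) = √(-8 - 10)*(11/2 + 11/2) = √(-18)*11 = (3*I*√2)*11 = 33*I*√2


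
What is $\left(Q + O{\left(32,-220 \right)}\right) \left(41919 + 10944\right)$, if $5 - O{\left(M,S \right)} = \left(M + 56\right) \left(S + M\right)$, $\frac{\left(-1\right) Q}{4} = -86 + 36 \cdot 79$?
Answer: $291645171$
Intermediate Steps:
$Q = -11032$ ($Q = - 4 \left(-86 + 36 \cdot 79\right) = - 4 \left(-86 + 2844\right) = \left(-4\right) 2758 = -11032$)
$O{\left(M,S \right)} = 5 - \left(56 + M\right) \left(M + S\right)$ ($O{\left(M,S \right)} = 5 - \left(M + 56\right) \left(S + M\right) = 5 - \left(56 + M\right) \left(M + S\right)$)
$\left(Q + O{\left(32,-220 \right)}\right) \left(41919 + 10944\right) = \left(-11032 - \left(-9509 - 7040\right)\right) \left(41919 + 10944\right) = \left(-11032 + \left(5 - 1024 - 1792 + 12320 + 7040\right)\right) 52863 = \left(-11032 + 16549\right) 52863 = 5517 \cdot 52863 = 291645171$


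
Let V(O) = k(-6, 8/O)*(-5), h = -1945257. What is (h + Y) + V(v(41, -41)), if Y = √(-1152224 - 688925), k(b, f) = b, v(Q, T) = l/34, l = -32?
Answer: -1945227 + I*√1841149 ≈ -1.9452e+6 + 1356.9*I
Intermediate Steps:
v(Q, T) = -16/17 (v(Q, T) = -32/34 = -32*1/34 = -16/17)
Y = I*√1841149 (Y = √(-1841149) = I*√1841149 ≈ 1356.9*I)
V(O) = 30 (V(O) = -6*(-5) = 30)
(h + Y) + V(v(41, -41)) = (-1945257 + I*√1841149) + 30 = -1945227 + I*√1841149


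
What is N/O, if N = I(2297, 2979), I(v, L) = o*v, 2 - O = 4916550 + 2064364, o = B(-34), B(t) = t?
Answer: 39049/3490456 ≈ 0.011187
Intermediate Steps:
o = -34
O = -6980912 (O = 2 - (4916550 + 2064364) = 2 - 1*6980914 = 2 - 6980914 = -6980912)
I(v, L) = -34*v
N = -78098 (N = -34*2297 = -78098)
N/O = -78098/(-6980912) = -78098*(-1/6980912) = 39049/3490456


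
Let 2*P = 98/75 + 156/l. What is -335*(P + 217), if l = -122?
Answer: -66520213/915 ≈ -72700.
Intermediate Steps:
P = 64/4575 (P = (98/75 + 156/(-122))/2 = (98*(1/75) + 156*(-1/122))/2 = (98/75 - 78/61)/2 = (½)*(128/4575) = 64/4575 ≈ 0.013989)
-335*(P + 217) = -335*(64/4575 + 217) = -335*992839/4575 = -66520213/915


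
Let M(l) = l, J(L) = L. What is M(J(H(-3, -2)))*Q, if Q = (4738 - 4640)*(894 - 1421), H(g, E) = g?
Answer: 154938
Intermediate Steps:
Q = -51646 (Q = 98*(-527) = -51646)
M(J(H(-3, -2)))*Q = -3*(-51646) = 154938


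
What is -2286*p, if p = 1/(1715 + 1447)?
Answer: -381/527 ≈ -0.72296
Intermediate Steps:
p = 1/3162 ≈ 0.00031626
-2286*p = -2286*1/3162 = -381/527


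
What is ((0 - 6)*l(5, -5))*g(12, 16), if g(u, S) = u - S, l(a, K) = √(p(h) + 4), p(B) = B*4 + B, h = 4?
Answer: 48*√6 ≈ 117.58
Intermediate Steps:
p(B) = 5*B (p(B) = 4*B + B = 5*B)
l(a, K) = 2*√6 (l(a, K) = √(5*4 + 4) = √(20 + 4) = √24 = 2*√6)
((0 - 6)*l(5, -5))*g(12, 16) = ((0 - 6)*(2*√6))*(12 - 1*16) = (-12*√6)*(12 - 16) = -12*√6*(-4) = 48*√6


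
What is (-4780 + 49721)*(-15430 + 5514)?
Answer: -445634956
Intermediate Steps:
(-4780 + 49721)*(-15430 + 5514) = 44941*(-9916) = -445634956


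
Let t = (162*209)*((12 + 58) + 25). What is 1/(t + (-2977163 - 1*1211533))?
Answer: -1/972186 ≈ -1.0286e-6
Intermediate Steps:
t = 3216510 (t = 33858*(70 + 25) = 33858*95 = 3216510)
1/(t + (-2977163 - 1*1211533)) = 1/(3216510 + (-2977163 - 1*1211533)) = 1/(3216510 + (-2977163 - 1211533)) = 1/(3216510 - 4188696) = 1/(-972186) = -1/972186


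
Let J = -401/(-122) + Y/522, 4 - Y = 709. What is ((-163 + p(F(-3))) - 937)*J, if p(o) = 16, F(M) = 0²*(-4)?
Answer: -11139184/5307 ≈ -2099.0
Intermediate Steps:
F(M) = 0 (F(M) = 0*(-4) = 0)
Y = -705 (Y = 4 - 1*709 = 4 - 709 = -705)
J = 10276/5307 (J = -401/(-122) - 705/522 = -401*(-1/122) - 705*1/522 = 401/122 - 235/174 = 10276/5307 ≈ 1.9363)
((-163 + p(F(-3))) - 937)*J = ((-163 + 16) - 937)*(10276/5307) = (-147 - 937)*(10276/5307) = -1084*10276/5307 = -11139184/5307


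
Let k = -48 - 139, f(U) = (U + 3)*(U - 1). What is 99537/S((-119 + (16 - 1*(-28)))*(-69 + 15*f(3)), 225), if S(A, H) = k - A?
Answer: 99537/8138 ≈ 12.231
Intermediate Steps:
f(U) = (-1 + U)*(3 + U) (f(U) = (3 + U)*(-1 + U) = (-1 + U)*(3 + U))
k = -187
S(A, H) = -187 - A
99537/S((-119 + (16 - 1*(-28)))*(-69 + 15*f(3)), 225) = 99537/(-187 - (-119 + (16 - 1*(-28)))*(-69 + 15*(-3 + 3² + 2*3))) = 99537/(-187 - (-119 + (16 + 28))*(-69 + 15*(-3 + 9 + 6))) = 99537/(-187 - (-119 + 44)*(-69 + 15*12)) = 99537/(-187 - (-75)*(-69 + 180)) = 99537/(-187 - (-75)*111) = 99537/(-187 - 1*(-8325)) = 99537/(-187 + 8325) = 99537/8138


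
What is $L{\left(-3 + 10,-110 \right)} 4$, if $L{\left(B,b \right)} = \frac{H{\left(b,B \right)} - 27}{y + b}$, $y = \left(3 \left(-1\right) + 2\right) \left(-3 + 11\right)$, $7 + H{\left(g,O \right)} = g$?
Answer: $\frac{288}{59} \approx 4.8814$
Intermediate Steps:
$H{\left(g,O \right)} = -7 + g$
$y = -8$ ($y = \left(-3 + 2\right) 8 = \left(-1\right) 8 = -8$)
$L{\left(B,b \right)} = \frac{-34 + b}{-8 + b}$ ($L{\left(B,b \right)} = \frac{\left(-7 + b\right) - 27}{-8 + b} = \frac{-34 + b}{-8 + b}$)
$L{\left(-3 + 10,-110 \right)} 4 = \frac{-34 - 110}{-8 - 110} \cdot 4 = \frac{1}{-118} \left(-144\right) 4 = \left(- \frac{1}{118}\right) \left(-144\right) 4 = \frac{72}{59} \cdot 4 = \frac{288}{59}$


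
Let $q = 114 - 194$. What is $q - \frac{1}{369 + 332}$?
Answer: $- \frac{56081}{701} \approx -80.001$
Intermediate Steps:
$q = -80$
$q - \frac{1}{369 + 332} = -80 - \frac{1}{369 + 332} = -80 - \frac{1}{701} = - \frac{56081}{701}$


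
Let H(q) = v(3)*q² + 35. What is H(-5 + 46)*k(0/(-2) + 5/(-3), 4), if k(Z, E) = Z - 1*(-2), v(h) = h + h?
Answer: 10121/3 ≈ 3373.7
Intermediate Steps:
v(h) = 2*h
H(q) = 35 + 6*q² (H(q) = (2*3)*q² + 35 = 6*q² + 35 = 35 + 6*q²)
k(Z, E) = 2 + Z (k(Z, E) = Z + 2 = 2 + Z)
H(-5 + 46)*k(0/(-2) + 5/(-3), 4) = (35 + 6*(-5 + 46)²)*(2 + (0/(-2) + 5/(-3))) = (35 + 6*41²)*(2 + (0*(-½) + 5*(-⅓))) = (35 + 6*1681)*(2 + (0 - 5/3)) = (35 + 10086)*(2 - 5/3) = 10121*(⅓) = 10121/3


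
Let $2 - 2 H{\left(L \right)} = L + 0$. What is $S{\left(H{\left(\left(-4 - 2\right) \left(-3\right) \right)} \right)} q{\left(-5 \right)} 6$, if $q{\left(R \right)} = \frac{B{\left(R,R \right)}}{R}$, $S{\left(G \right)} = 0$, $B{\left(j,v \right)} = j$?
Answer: $0$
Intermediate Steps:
$H{\left(L \right)} = 1 - \frac{L}{2}$ ($H{\left(L \right)} = 1 - \frac{L + 0}{2} = 1 - \frac{L}{2}$)
$q{\left(R \right)} = 1$ ($q{\left(R \right)} = \frac{R}{R} = 1$)
$S{\left(H{\left(\left(-4 - 2\right) \left(-3\right) \right)} \right)} q{\left(-5 \right)} 6 = 0 \cdot 1 \cdot 6 = 0 \cdot 6 = 0$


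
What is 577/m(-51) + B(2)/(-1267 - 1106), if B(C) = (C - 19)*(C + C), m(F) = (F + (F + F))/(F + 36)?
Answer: 2283191/40341 ≈ 56.597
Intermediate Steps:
m(F) = 3*F/(36 + F) (m(F) = (F + 2*F)/(36 + F) = (3*F)/(36 + F) = 3*F/(36 + F))
B(C) = 2*C*(-19 + C) (B(C) = (-19 + C)*(2*C) = 2*C*(-19 + C))
577/m(-51) + B(2)/(-1267 - 1106) = 577/((3*(-51)/(36 - 51))) + (2*2*(-19 + 2))/(-1267 - 1106) = 577/((3*(-51)/(-15))) + (2*2*(-17))/(-2373) = 577/((3*(-51)*(-1/15))) - 68*(-1/2373) = 577/(51/5) + 68/2373 = 577*(5/51) + 68/2373 = 2885/51 + 68/2373 = 2283191/40341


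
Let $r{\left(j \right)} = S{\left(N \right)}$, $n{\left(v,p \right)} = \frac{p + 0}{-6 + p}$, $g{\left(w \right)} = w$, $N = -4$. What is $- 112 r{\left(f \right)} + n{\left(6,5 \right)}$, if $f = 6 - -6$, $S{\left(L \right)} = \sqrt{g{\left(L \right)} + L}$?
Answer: $-5 - 224 i \sqrt{2} \approx -5.0 - 316.78 i$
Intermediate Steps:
$S{\left(L \right)} = \sqrt{2} \sqrt{L}$ ($S{\left(L \right)} = \sqrt{L + L} = \sqrt{2 L} = \sqrt{2} \sqrt{L}$)
$f = 12$ ($f = 6 + 6 = 12$)
$n{\left(v,p \right)} = \frac{p}{-6 + p}$
$r{\left(j \right)} = 2 i \sqrt{2}$ ($r{\left(j \right)} = \sqrt{2} \sqrt{-4} = \sqrt{2} \cdot 2 i = 2 i \sqrt{2}$)
$- 112 r{\left(f \right)} + n{\left(6,5 \right)} = - 112 \cdot 2 i \sqrt{2} + \frac{5}{-6 + 5} = - 224 i \sqrt{2} + \frac{5}{-1} = - 224 i \sqrt{2} + 5 \left(-1\right) = - 224 i \sqrt{2} - 5 = -5 - 224 i \sqrt{2}$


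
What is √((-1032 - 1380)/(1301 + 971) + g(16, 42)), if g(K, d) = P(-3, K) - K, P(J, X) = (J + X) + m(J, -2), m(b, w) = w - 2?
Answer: I*√650218/284 ≈ 2.8393*I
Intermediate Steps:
m(b, w) = -2 + w
P(J, X) = -4 + J + X (P(J, X) = (J + X) + (-2 - 2) = (J + X) - 4 = -4 + J + X)
g(K, d) = -7 (g(K, d) = (-4 - 3 + K) - K = (-7 + K) - K = -7)
√((-1032 - 1380)/(1301 + 971) + g(16, 42)) = √((-1032 - 1380)/(1301 + 971) - 7) = √(-2412/2272 - 7) = √(-2412*1/2272 - 7) = √(-603/568 - 7) = √(-4579/568) = I*√650218/284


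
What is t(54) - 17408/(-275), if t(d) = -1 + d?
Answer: 31983/275 ≈ 116.30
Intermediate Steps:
t(54) - 17408/(-275) = (-1 + 54) - 17408/(-275) = 53 - 17408*(-1)/275 = 53 - 1*(-17408/275) = 53 + 17408/275 = 31983/275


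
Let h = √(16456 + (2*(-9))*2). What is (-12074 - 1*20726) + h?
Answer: -32800 + 2*√4105 ≈ -32672.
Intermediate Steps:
h = 2*√4105 (h = √(16456 - 18*2) = √(16456 - 36) = √16420 = 2*√4105 ≈ 128.14)
(-12074 - 1*20726) + h = (-12074 - 1*20726) + 2*√4105 = (-12074 - 20726) + 2*√4105 = -32800 + 2*√4105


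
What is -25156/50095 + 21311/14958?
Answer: 691291097/749321010 ≈ 0.92256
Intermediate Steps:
-25156/50095 + 21311/14958 = 691291097/749321010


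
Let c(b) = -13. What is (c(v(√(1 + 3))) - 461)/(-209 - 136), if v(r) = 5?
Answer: 158/115 ≈ 1.3739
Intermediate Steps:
(c(v(√(1 + 3))) - 461)/(-209 - 136) = (-13 - 461)/(-209 - 136) = -474/(-345) = -474*(-1/345) = 158/115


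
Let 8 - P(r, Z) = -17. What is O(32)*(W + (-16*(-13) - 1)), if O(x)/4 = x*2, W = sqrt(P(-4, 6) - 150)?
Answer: 52992 + 1280*I*sqrt(5) ≈ 52992.0 + 2862.2*I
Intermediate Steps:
P(r, Z) = 25 (P(r, Z) = 8 - 1*(-17) = 8 + 17 = 25)
W = 5*I*sqrt(5) (W = sqrt(25 - 150) = sqrt(-125) = 5*I*sqrt(5) ≈ 11.18*I)
O(x) = 8*x (O(x) = 4*(x*2) = 4*(2*x) = 8*x)
O(32)*(W + (-16*(-13) - 1)) = (8*32)*(5*I*sqrt(5) + (-16*(-13) - 1)) = 256*(5*I*sqrt(5) + (208 - 1)) = 256*(5*I*sqrt(5) + 207) = 256*(207 + 5*I*sqrt(5)) = 52992 + 1280*I*sqrt(5)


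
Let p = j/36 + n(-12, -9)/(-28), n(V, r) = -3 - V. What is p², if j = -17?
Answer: 2500/3969 ≈ 0.62988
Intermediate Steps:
p = -50/63 (p = -17/36 + (-3 - 1*(-12))/(-28) = -17*1/36 + (-3 + 12)*(-1/28) = -17/36 + 9*(-1/28) = -17/36 - 9/28 = -50/63 ≈ -0.79365)
p² = (-50/63)² = 2500/3969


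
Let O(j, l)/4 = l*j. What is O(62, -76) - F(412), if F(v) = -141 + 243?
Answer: -18950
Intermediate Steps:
O(j, l) = 4*j*l (O(j, l) = 4*(l*j) = 4*(j*l) = 4*j*l)
F(v) = 102
O(62, -76) - F(412) = 4*62*(-76) - 1*102 = -18848 - 102 = -18950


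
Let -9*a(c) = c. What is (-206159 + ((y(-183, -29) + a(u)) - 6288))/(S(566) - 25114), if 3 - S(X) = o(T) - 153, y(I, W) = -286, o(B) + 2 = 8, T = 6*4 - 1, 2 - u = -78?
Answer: 1914677/224676 ≈ 8.5219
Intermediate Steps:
u = 80 (u = 2 - 1*(-78) = 2 + 78 = 80)
T = 23 (T = 24 - 1 = 23)
o(B) = 6 (o(B) = -2 + 8 = 6)
a(c) = -c/9
S(X) = 150 (S(X) = 3 - (6 - 153) = 3 - 1*(-147) = 3 + 147 = 150)
(-206159 + ((y(-183, -29) + a(u)) - 6288))/(S(566) - 25114) = (-206159 + ((-286 - ⅑*80) - 6288))/(150 - 25114) = (-206159 + ((-286 - 80/9) - 6288))/(-24964) = (-206159 + (-2654/9 - 6288))*(-1/24964) = (-206159 - 59246/9)*(-1/24964) = -1914677/9*(-1/24964) = 1914677/224676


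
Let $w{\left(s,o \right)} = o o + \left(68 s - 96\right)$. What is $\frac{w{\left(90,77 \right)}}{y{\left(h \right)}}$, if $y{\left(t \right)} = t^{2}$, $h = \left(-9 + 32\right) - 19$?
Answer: $\frac{11953}{16} \approx 747.06$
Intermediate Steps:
$h = 4$ ($h = 23 - 19 = 4$)
$w{\left(s,o \right)} = -96 + o^{2} + 68 s$ ($w{\left(s,o \right)} = o^{2} + \left(-96 + 68 s\right) = -96 + o^{2} + 68 s$)
$\frac{w{\left(90,77 \right)}}{y{\left(h \right)}} = \frac{-96 + 77^{2} + 68 \cdot 90}{4^{2}} = \frac{-96 + 5929 + 6120}{16} = 11953 \cdot \frac{1}{16} = \frac{11953}{16}$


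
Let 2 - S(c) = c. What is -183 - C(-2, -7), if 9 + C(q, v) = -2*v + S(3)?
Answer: -187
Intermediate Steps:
S(c) = 2 - c
C(q, v) = -10 - 2*v (C(q, v) = -9 + (-2*v + (2 - 1*3)) = -9 + (-2*v + (2 - 3)) = -9 + (-2*v - 1) = -9 + (-1 - 2*v) = -10 - 2*v)
-183 - C(-2, -7) = -183 - (-10 - 2*(-7)) = -183 - (-10 + 14) = -183 - 1*4 = -183 - 4 = -187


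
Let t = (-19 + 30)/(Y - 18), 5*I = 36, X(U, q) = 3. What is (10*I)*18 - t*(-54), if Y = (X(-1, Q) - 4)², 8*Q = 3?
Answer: 21438/17 ≈ 1261.1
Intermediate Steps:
Q = 3/8 (Q = (⅛)*3 = 3/8 ≈ 0.37500)
I = 36/5 (I = (⅕)*36 = 36/5 ≈ 7.2000)
Y = 1 (Y = (3 - 4)² = (-1)² = 1)
t = -11/17 (t = (-19 + 30)/(1 - 18) = 11/(-17) = 11*(-1/17) = -11/17 ≈ -0.64706)
(10*I)*18 - t*(-54) = (10*(36/5))*18 - (-11)*(-54)/17 = 72*18 - 1*594/17 = 1296 - 594/17 = 21438/17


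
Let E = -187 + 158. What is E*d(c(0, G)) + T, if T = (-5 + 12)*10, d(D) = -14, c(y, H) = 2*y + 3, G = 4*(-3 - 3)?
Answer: 476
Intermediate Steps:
G = -24 (G = 4*(-6) = -24)
c(y, H) = 3 + 2*y
T = 70 (T = 7*10 = 70)
E = -29
E*d(c(0, G)) + T = -29*(-14) + 70 = 406 + 70 = 476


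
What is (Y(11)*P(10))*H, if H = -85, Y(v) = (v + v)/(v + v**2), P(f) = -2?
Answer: 85/3 ≈ 28.333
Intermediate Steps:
Y(v) = 2*v/(v + v**2) (Y(v) = (2*v)/(v + v**2) = 2*v/(v + v**2))
(Y(11)*P(10))*H = ((2/(1 + 11))*(-2))*(-85) = ((2/12)*(-2))*(-85) = ((2*(1/12))*(-2))*(-85) = ((1/6)*(-2))*(-85) = -1/3*(-85) = 85/3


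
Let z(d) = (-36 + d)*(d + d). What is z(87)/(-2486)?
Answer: -4437/1243 ≈ -3.5696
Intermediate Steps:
z(d) = 2*d*(-36 + d) (z(d) = (-36 + d)*(2*d) = 2*d*(-36 + d))
z(87)/(-2486) = (2*87*(-36 + 87))/(-2486) = (2*87*51)*(-1/2486) = 8874*(-1/2486) = -4437/1243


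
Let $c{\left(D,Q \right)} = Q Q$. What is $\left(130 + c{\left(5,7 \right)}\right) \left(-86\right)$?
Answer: $-15394$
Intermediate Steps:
$c{\left(D,Q \right)} = Q^{2}$
$\left(130 + c{\left(5,7 \right)}\right) \left(-86\right) = \left(130 + 7^{2}\right) \left(-86\right) = \left(130 + 49\right) \left(-86\right) = 179 \left(-86\right) = -15394$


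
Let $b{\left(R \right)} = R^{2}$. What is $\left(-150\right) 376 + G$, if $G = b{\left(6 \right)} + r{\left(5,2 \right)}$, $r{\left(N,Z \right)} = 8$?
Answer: $-56356$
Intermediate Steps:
$G = 44$ ($G = 6^{2} + 8 = 36 + 8 = 44$)
$\left(-150\right) 376 + G = \left(-150\right) 376 + 44 = -56400 + 44 = -56356$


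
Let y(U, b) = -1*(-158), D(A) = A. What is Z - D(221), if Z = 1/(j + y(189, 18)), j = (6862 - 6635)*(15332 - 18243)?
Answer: -146001220/660639 ≈ -221.00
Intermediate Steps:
y(U, b) = 158
j = -660797 (j = 227*(-2911) = -660797)
Z = -1/660639 (Z = 1/(-660797 + 158) = 1/(-660639) = -1/660639 ≈ -1.5137e-6)
Z - D(221) = -1/660639 - 1*221 = -1/660639 - 221 = -146001220/660639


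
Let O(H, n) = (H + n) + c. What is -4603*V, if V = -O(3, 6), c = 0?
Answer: 41427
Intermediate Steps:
O(H, n) = H + n (O(H, n) = (H + n) + 0 = H + n)
V = -9 (V = -(3 + 6) = -1*9 = -9)
-4603*V = -4603*(-9) = 41427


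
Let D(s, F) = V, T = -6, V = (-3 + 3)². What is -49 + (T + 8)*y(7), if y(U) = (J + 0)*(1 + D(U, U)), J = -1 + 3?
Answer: -45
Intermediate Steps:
V = 0 (V = 0² = 0)
J = 2
D(s, F) = 0
y(U) = 2 (y(U) = (2 + 0)*(1 + 0) = 2*1 = 2)
-49 + (T + 8)*y(7) = -49 + (-6 + 8)*2 = -49 + 2*2 = -49 + 4 = -45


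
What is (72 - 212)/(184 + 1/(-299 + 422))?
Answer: -17220/22633 ≈ -0.76084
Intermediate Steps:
(72 - 212)/(184 + 1/(-299 + 422)) = -140/(184 + 1/123) = -140/22633/123 = -140*123/22633 = -17220/22633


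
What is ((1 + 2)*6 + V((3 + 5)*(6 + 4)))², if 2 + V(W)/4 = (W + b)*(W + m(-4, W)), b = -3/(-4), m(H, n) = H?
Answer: 603095364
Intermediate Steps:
b = ¾ (b = -3*(-¼) = ¾ ≈ 0.75000)
V(W) = -8 + 4*(-4 + W)*(¾ + W) (V(W) = -8 + 4*((W + ¾)*(W - 4)) = -8 + 4*((¾ + W)*(-4 + W)) = -8 + 4*((-4 + W)*(¾ + W)) = -8 + 4*(-4 + W)*(¾ + W))
((1 + 2)*6 + V((3 + 5)*(6 + 4)))² = ((1 + 2)*6 + (-20 - 13*(3 + 5)*(6 + 4) + 4*((3 + 5)*(6 + 4))²))² = (3*6 + (-20 - 104*10 + 4*(8*10)²))² = (18 + (-20 - 13*80 + 4*80²))² = (18 + (-20 - 1040 + 4*6400))² = (18 + (-20 - 1040 + 25600))² = (18 + 24540)² = 24558² = 603095364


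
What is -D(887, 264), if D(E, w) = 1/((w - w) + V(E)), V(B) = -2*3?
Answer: ⅙ ≈ 0.16667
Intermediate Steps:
V(B) = -6
D(E, w) = -⅙ (D(E, w) = 1/((w - w) - 6) = 1/(0 - 6) = 1/(-6) = -⅙)
-D(887, 264) = -1*(-⅙) = ⅙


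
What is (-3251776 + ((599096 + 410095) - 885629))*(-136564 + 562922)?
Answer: -1333739064612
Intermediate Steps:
(-3251776 + ((599096 + 410095) - 885629))*(-136564 + 562922) = (-3251776 + (1009191 - 885629))*426358 = (-3251776 + 123562)*426358 = -3128214*426358 = -1333739064612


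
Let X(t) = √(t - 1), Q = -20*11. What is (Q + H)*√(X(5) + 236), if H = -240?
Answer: -460*√238 ≈ -7096.5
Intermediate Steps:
Q = -220
X(t) = √(-1 + t)
(Q + H)*√(X(5) + 236) = (-220 - 240)*√(√(-1 + 5) + 236) = -460*√(√4 + 236) = -460*√(2 + 236) = -460*√238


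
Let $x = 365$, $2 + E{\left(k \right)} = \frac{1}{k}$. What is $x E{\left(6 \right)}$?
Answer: $- \frac{4015}{6} \approx -669.17$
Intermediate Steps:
$E{\left(k \right)} = -2 + \frac{1}{k}$
$x E{\left(6 \right)} = 365 \left(-2 + \frac{1}{6}\right) = 365 \left(- \frac{11}{6}\right) = - \frac{4015}{6}$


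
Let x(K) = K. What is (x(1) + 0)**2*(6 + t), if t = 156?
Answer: 162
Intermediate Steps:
(x(1) + 0)**2*(6 + t) = (1 + 0)**2*(6 + 156) = 1**2*162 = 1*162 = 162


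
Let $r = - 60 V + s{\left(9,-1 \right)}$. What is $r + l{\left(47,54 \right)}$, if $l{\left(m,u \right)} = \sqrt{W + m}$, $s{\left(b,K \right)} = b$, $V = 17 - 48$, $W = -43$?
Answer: $1871$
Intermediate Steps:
$V = -31$ ($V = 17 - 48 = -31$)
$r = 1869$ ($r = \left(-60\right) \left(-31\right) + 9 = 1860 + 9 = 1869$)
$l{\left(m,u \right)} = \sqrt{-43 + m}$
$r + l{\left(47,54 \right)} = 1869 + \sqrt{-43 + 47} = 1869 + \sqrt{4} = 1869 + 2 = 1871$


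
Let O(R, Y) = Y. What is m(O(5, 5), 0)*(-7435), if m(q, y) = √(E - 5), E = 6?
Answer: -7435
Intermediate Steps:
m(q, y) = 1 (m(q, y) = √(6 - 5) = √1 = 1)
m(O(5, 5), 0)*(-7435) = 1*(-7435) = -7435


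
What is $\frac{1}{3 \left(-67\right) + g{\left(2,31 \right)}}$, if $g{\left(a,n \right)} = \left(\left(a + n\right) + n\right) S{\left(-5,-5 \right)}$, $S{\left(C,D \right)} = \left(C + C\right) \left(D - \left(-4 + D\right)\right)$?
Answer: $- \frac{1}{2761} \approx -0.00036219$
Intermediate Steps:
$S{\left(C,D \right)} = 8 C$ ($S{\left(C,D \right)} = 2 C 4 = 8 C$)
$g{\left(a,n \right)} = - 80 n - 40 a$ ($g{\left(a,n \right)} = \left(\left(a + n\right) + n\right) 8 \left(-5\right) = \left(a + 2 n\right) \left(-40\right) = - 80 n - 40 a$)
$\frac{1}{3 \left(-67\right) + g{\left(2,31 \right)}} = \frac{1}{3 \left(-67\right) - 2560} = \frac{1}{-201 - 2560} = \frac{1}{-2761} = - \frac{1}{2761}$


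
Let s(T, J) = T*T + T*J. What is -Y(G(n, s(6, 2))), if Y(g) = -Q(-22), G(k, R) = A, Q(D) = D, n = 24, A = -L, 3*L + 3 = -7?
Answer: -22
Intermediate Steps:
L = -10/3 (L = -1 + (1/3)*(-7) = -1 - 7/3 = -10/3 ≈ -3.3333)
A = 10/3 (A = -1*(-10/3) = 10/3 ≈ 3.3333)
s(T, J) = T**2 + J*T
G(k, R) = 10/3
Y(g) = 22 (Y(g) = -1*(-22) = 22)
-Y(G(n, s(6, 2))) = -1*22 = -22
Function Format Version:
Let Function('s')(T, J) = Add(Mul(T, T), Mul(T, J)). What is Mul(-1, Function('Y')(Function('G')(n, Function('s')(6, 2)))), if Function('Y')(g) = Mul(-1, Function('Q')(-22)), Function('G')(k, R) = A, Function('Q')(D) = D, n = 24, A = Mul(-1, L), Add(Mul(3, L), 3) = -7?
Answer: -22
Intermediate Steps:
L = Rational(-10, 3) (L = Add(-1, Mul(Rational(1, 3), -7)) = Add(-1, Rational(-7, 3)) = Rational(-10, 3) ≈ -3.3333)
A = Rational(10, 3) (A = Mul(-1, Rational(-10, 3)) = Rational(10, 3) ≈ 3.3333)
Function('s')(T, J) = Add(Pow(T, 2), Mul(J, T))
Function('G')(k, R) = Rational(10, 3)
Function('Y')(g) = 22 (Function('Y')(g) = Mul(-1, -22) = 22)
Mul(-1, Function('Y')(Function('G')(n, Function('s')(6, 2)))) = Mul(-1, 22) = -22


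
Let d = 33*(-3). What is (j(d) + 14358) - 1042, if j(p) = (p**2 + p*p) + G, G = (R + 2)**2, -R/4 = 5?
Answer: 33242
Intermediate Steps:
R = -20 (R = -4*5 = -20)
G = 324 (G = (-20 + 2)**2 = (-18)**2 = 324)
d = -99
j(p) = 324 + 2*p**2 (j(p) = (p**2 + p*p) + 324 = (p**2 + p**2) + 324 = 2*p**2 + 324 = 324 + 2*p**2)
(j(d) + 14358) - 1042 = ((324 + 2*(-99)**2) + 14358) - 1042 = ((324 + 2*9801) + 14358) - 1042 = ((324 + 19602) + 14358) - 1042 = (19926 + 14358) - 1042 = 34284 - 1042 = 33242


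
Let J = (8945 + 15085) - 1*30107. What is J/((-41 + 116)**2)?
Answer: -6077/5625 ≈ -1.0804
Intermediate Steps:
J = -6077 (J = 24030 - 30107 = -6077)
J/((-41 + 116)**2) = -6077/(-41 + 116)**2 = -6077/(75**2) = -6077/5625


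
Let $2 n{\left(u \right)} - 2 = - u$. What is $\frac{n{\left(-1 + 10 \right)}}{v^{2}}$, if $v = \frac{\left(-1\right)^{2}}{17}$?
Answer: $- \frac{2023}{2} \approx -1011.5$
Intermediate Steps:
$n{\left(u \right)} = 1 - \frac{u}{2}$ ($n{\left(u \right)} = 1 + \frac{\left(-1\right) u}{2} = 1 - \frac{u}{2}$)
$v = \frac{1}{17}$ ($v = 1 \cdot \frac{1}{17} = \frac{1}{17} \approx 0.058824$)
$\frac{n{\left(-1 + 10 \right)}}{v^{2}} = \frac{1 - \frac{-1 + 10}{2}}{\left(\frac{1}{17}\right)^{2}} = \left(1 - \frac{9}{2}\right) \frac{1}{\frac{1}{289}} = \left(1 - \frac{9}{2}\right) 289 = \left(- \frac{7}{2}\right) 289 = - \frac{2023}{2}$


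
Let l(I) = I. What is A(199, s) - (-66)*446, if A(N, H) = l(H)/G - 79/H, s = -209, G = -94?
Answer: 578350763/19646 ≈ 29439.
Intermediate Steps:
A(N, H) = -79/H - H/94 (A(N, H) = H/(-94) - 79/H = H*(-1/94) - 79/H = -H/94 - 79/H = -79/H - H/94)
A(199, s) - (-66)*446 = (-79/(-209) - 1/94*(-209)) - (-66)*446 = (-79*(-1/209) + 209/94) - 1*(-29436) = (79/209 + 209/94) + 29436 = 51107/19646 + 29436 = 578350763/19646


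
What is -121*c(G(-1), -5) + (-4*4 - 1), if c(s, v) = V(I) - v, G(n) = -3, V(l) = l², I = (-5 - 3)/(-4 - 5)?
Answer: -58126/81 ≈ -717.60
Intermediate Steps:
I = 8/9 (I = -8/(-9) = -8*(-⅑) = 8/9 ≈ 0.88889)
c(s, v) = 64/81 - v (c(s, v) = (8/9)² - v = 64/81 - v)
-121*c(G(-1), -5) + (-4*4 - 1) = -121*(64/81 - 1*(-5)) + (-4*4 - 1) = -121*(64/81 + 5) + (-16 - 1) = -121*469/81 - 17 = -56749/81 - 17 = -58126/81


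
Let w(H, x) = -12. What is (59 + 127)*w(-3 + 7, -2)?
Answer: -2232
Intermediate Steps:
(59 + 127)*w(-3 + 7, -2) = (59 + 127)*(-12) = 186*(-12) = -2232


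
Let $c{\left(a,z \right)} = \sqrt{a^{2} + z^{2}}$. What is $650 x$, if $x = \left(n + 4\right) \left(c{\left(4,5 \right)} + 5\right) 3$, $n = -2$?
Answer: $19500 + 3900 \sqrt{41} \approx 44472.0$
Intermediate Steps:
$x = 30 + 6 \sqrt{41}$ ($x = \left(-2 + 4\right) \left(\sqrt{4^{2} + 5^{2}} + 5\right) 3 = 2 \left(\sqrt{16 + 25} + 5\right) 3 = 2 \left(\sqrt{41} + 5\right) 3 = 2 \left(5 + \sqrt{41}\right) 3 = \left(10 + 2 \sqrt{41}\right) 3 = 30 + 6 \sqrt{41} \approx 68.419$)
$650 x = 650 \left(30 + 6 \sqrt{41}\right) = 19500 + 3900 \sqrt{41}$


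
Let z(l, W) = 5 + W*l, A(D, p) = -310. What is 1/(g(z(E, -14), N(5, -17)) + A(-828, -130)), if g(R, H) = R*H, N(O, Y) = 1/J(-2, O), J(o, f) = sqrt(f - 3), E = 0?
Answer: -124/38435 - sqrt(2)/38435 ≈ -0.0032630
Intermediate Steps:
J(o, f) = sqrt(-3 + f)
N(O, Y) = 1/sqrt(-3 + O) (N(O, Y) = 1/(sqrt(-3 + O)) = 1/sqrt(-3 + O))
g(R, H) = H*R
1/(g(z(E, -14), N(5, -17)) + A(-828, -130)) = 1/((5 - 14*0)/sqrt(-3 + 5) - 310) = 1/((5 + 0)/sqrt(2) - 310) = 1/((sqrt(2)/2)*5 - 310) = 1/(5*sqrt(2)/2 - 310) = 1/(-310 + 5*sqrt(2)/2)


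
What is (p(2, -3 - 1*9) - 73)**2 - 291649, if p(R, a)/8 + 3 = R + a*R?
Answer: -217120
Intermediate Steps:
p(R, a) = -24 + 8*R + 8*R*a (p(R, a) = -24 + 8*(R + a*R) = -24 + 8*(R + R*a) = -24 + (8*R + 8*R*a) = -24 + 8*R + 8*R*a)
(p(2, -3 - 1*9) - 73)**2 - 291649 = ((-24 + 8*2 + 8*2*(-3 - 1*9)) - 73)**2 - 291649 = ((-24 + 16 + 8*2*(-3 - 9)) - 73)**2 - 291649 = ((-24 + 16 + 8*2*(-12)) - 73)**2 - 291649 = ((-24 + 16 - 192) - 73)**2 - 291649 = (-200 - 73)**2 - 291649 = (-273)**2 - 291649 = 74529 - 291649 = -217120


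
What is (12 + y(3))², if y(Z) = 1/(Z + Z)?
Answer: 5329/36 ≈ 148.03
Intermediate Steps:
y(Z) = 1/(2*Z)
(12 + y(3))² = (12 + (½)/3)² = (12 + (½)*(⅓))² = (12 + ⅙)² = (73/6)² = 5329/36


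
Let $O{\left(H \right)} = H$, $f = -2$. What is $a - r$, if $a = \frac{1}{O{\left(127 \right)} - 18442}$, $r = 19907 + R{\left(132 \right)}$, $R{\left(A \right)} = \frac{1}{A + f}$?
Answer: $- \frac{9479518019}{476190} \approx -19907.0$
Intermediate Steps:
$R{\left(A \right)} = \frac{1}{-2 + A}$ ($R{\left(A \right)} = \frac{1}{A - 2} = \frac{1}{-2 + A}$)
$r = \frac{2587911}{130}$ ($r = 19907 + \frac{1}{-2 + 132} = 19907 + \frac{1}{130} = \frac{2587911}{130} \approx 19907.0$)
$a = - \frac{1}{18315}$ ($a = \frac{1}{127 - 18442} = \frac{1}{-18315} = - \frac{1}{18315} \approx -5.46 \cdot 10^{-5}$)
$a - r = - \frac{1}{18315} - \frac{2587911}{130} = - \frac{9479518019}{476190}$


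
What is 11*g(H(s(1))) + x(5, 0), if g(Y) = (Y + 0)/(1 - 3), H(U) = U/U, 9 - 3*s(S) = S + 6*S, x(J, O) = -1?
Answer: -13/2 ≈ -6.5000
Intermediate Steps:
s(S) = 3 - 7*S/3 (s(S) = 3 - (S + 6*S)/3 = 3 - 7*S/3)
H(U) = 1
g(Y) = -Y/2 (g(Y) = Y/(-2) = Y*(-½) = -Y/2)
11*g(H(s(1))) + x(5, 0) = 11*(-½*1) - 1 = 11*(-½) - 1 = -11/2 - 1 = -13/2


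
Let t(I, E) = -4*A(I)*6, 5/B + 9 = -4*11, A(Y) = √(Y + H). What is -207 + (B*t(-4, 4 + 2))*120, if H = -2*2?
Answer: -207 + 28800*I*√2/53 ≈ -207.0 + 768.48*I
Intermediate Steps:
H = -4
A(Y) = √(-4 + Y) (A(Y) = √(Y - 4) = √(-4 + Y))
B = -5/53 (B = 5/(-9 - 4*11) = 5/(-9 - 44) = 5/(-53) = 5*(-1/53) = -5/53 ≈ -0.094340)
t(I, E) = -24*√(-4 + I) (t(I, E) = -4*√(-4 + I)*6 = -24*√(-4 + I))
-207 + (B*t(-4, 4 + 2))*120 = -207 - (-120)*√(-4 - 4)/53*120 = -207 - (-120)*√(-8)/53*120 = -207 - (-120)*2*I*√2/53*120 = -207 - (-240)*I*√2/53*120 = -207 + (240*I*√2/53)*120 = -207 + 28800*I*√2/53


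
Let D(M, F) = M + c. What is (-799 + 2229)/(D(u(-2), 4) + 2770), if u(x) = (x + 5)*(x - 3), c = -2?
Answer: 1430/2753 ≈ 0.51943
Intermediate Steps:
u(x) = (-3 + x)*(5 + x) (u(x) = (5 + x)*(-3 + x) = (-3 + x)*(5 + x))
D(M, F) = -2 + M (D(M, F) = M - 2 = -2 + M)
(-799 + 2229)/(D(u(-2), 4) + 2770) = (-799 + 2229)/((-2 + (-15 + (-2)**2 + 2*(-2))) + 2770) = 1430/((-2 + (-15 + 4 - 4)) + 2770) = 1430/((-2 - 15) + 2770) = 1430/(-17 + 2770) = 1430/2753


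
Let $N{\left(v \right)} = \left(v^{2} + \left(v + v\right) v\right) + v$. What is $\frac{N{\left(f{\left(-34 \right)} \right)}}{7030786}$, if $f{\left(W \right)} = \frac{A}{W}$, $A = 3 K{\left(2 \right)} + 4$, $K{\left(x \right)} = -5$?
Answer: $\frac{737}{8127588616} \approx 9.0679 \cdot 10^{-8}$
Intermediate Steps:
$A = -11$ ($A = 3 \left(-5\right) + 4 = -15 + 4 = -11$)
$f{\left(W \right)} = - \frac{11}{W}$
$N{\left(v \right)} = v + 3 v^{2}$ ($N{\left(v \right)} = \left(v^{2} + 2 v v\right) + v = \left(v^{2} + 2 v^{2}\right) + v = 3 v^{2} + v = v + 3 v^{2}$)
$\frac{N{\left(f{\left(-34 \right)} \right)}}{7030786} = \frac{- \frac{11}{-34} \left(1 + 3 \left(- \frac{11}{-34}\right)\right)}{7030786} = \left(-11\right) \left(- \frac{1}{34}\right) \left(1 + 3 \left(\left(-11\right) \left(- \frac{1}{34}\right)\right)\right) \frac{1}{7030786} = \frac{11 \left(1 + 3 \cdot \frac{11}{34}\right)}{34} \cdot \frac{1}{7030786} = \frac{11 \left(1 + \frac{33}{34}\right)}{34} \cdot \frac{1}{7030786} = \frac{11}{34} \cdot \frac{67}{34} \cdot \frac{1}{7030786} = \frac{737}{1156} \cdot \frac{1}{7030786} = \frac{737}{8127588616}$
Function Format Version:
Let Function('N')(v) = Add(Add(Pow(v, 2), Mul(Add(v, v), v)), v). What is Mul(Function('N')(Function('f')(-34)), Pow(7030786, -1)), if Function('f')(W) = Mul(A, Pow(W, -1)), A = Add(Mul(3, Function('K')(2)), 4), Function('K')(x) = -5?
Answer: Rational(737, 8127588616) ≈ 9.0679e-8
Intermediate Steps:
A = -11 (A = Add(Mul(3, -5), 4) = Add(-15, 4) = -11)
Function('f')(W) = Mul(-11, Pow(W, -1))
Function('N')(v) = Add(v, Mul(3, Pow(v, 2))) (Function('N')(v) = Add(Add(Pow(v, 2), Mul(Mul(2, v), v)), v) = Add(Add(Pow(v, 2), Mul(2, Pow(v, 2))), v) = Add(Mul(3, Pow(v, 2)), v) = Add(v, Mul(3, Pow(v, 2))))
Mul(Function('N')(Function('f')(-34)), Pow(7030786, -1)) = Mul(Mul(Mul(-11, Pow(-34, -1)), Add(1, Mul(3, Mul(-11, Pow(-34, -1))))), Pow(7030786, -1)) = Mul(Mul(Mul(-11, Rational(-1, 34)), Add(1, Mul(3, Mul(-11, Rational(-1, 34))))), Rational(1, 7030786)) = Mul(Mul(Rational(11, 34), Add(1, Mul(3, Rational(11, 34)))), Rational(1, 7030786)) = Mul(Mul(Rational(11, 34), Add(1, Rational(33, 34))), Rational(1, 7030786)) = Mul(Mul(Rational(11, 34), Rational(67, 34)), Rational(1, 7030786)) = Mul(Rational(737, 1156), Rational(1, 7030786)) = Rational(737, 8127588616)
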